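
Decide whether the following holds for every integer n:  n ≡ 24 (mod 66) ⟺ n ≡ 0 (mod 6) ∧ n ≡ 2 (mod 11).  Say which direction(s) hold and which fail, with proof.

Both directions hold; the statement is true.

Forward direction. Suppose n ≡ 24 (mod 66); write n = 66j + 24. Since 6 ∣ 66, reducing mod 6 gives n ≡ 24 ≡ 0 (mod 6); since 11 ∣ 66, reducing mod 11 gives n ≡ 24 ≡ 2 (mod 11).

Converse. If n ≡ 0 (mod 6) and n ≡ 2 (mod 11), then by the Chinese remainder theorem n ≡ 24 (mod 66). This is exactly n ≡ 24 (mod 66).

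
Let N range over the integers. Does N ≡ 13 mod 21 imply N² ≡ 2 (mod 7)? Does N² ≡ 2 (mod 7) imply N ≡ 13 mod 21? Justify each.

(→) This fails: take N = 13. Then 13 ≡ 13 (mod 21), but 13² = 169 ≡ 1 (mod 7), not 2.

(←) This fails: take N = 3. Then 3² = 9 ≡ 2 (mod 7), yet 3 ≡ 3 (mod 21), not 13.

Both directions fail.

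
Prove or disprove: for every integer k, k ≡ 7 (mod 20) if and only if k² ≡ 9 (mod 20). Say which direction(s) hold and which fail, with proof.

(←) This fails: take k = 3. Then 3² = 9 ≡ 9 (mod 20), yet 3 ≡ 3 (mod 20), not 7.

(→) Suppose k ≡ 7 (mod 20). Write k = 20j + 7. Then (20j + 7)² = 400j² + 280j + 49 = 20(20j² + 14j + 2) + 9, so k² ≡ 9 (mod 20).

(⇒) holds; (⇐) fails.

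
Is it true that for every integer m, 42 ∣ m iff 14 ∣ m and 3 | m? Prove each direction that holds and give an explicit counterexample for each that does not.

(→) If 42 ∣ m, write m = 42q. Since 42 = 3·14, m = 14·(3q), so 14 ∣ m; and since 42 = 14·3, m = 3·(14q), so 3 ∣ m.

(←) Suppose 14 ∣ m and 3 ∣ m. Any common multiple of 14 and 3 is a multiple of their lcm; here gcd(14, 3) = 1, so lcm(14, 3) = 14·3 = 42, so 42 ∣ m.

Equivalent; both directions hold.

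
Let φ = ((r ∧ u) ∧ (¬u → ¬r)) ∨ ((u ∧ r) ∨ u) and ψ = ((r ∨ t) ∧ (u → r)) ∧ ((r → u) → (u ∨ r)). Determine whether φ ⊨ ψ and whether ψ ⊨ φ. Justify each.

(→) This fails. Under t = F, r = F, u = T, the left side is true but the right side is false.

(←) This fails. Under t = F, r = T, u = F, the left side is false but the right side is true.

Neither implication holds.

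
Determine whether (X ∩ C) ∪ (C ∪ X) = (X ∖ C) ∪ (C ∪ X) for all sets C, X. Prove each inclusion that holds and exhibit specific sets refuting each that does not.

Reverse inclusion. Let x ∈ (X ∖ C) ∪ (C ∪ X). Then either x ∈ C and x ∉ X; or x ∈ X and x ∉ C; or x ∈ C ∩ X. In each case x ∈ (X ∩ C) ∪ (C ∪ X), so (X ∖ C) ∪ (C ∪ X) ⊆ (X ∩ C) ∪ (C ∪ X).

Forward inclusion. Let x ∈ (X ∩ C) ∪ (C ∪ X). Then either x ∈ C and x ∉ X; or x ∈ X and x ∉ C; or x ∈ C ∩ X. In each case x ∈ (X ∖ C) ∪ (C ∪ X), so (X ∩ C) ∪ (C ∪ X) ⊆ (X ∖ C) ∪ (C ∪ X).

Both inclusions hold; the sets are equal.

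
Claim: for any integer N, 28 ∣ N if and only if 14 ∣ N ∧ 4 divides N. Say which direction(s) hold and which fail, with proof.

(⟹) If 28 ∣ N, write N = 28q. Since 28 = 2·14, N = 14·(2q), so 14 ∣ N; and since 28 = 7·4, N = 4·(7q), so 4 ∣ N.

(⟸) Suppose 14 ∣ N and 4 ∣ N. Any common multiple of 14 and 4 is a multiple of their lcm; here lcm(14, 4) = 14·4/gcd(14, 4) = 56/2 = 28, so 28 ∣ N.

Equivalent; both directions hold.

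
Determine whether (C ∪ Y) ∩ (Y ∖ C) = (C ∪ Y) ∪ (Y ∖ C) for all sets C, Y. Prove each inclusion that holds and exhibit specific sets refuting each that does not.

Only the forward inclusion holds.

(⟹) Let x ∈ (C ∪ Y) ∩ (Y ∖ C). Then x ∈ Y and x ∉ C, from which x ∈ (C ∪ Y) ∪ (Y ∖ C).

(⟸) This inclusion fails. Take C = {1}, Y = ∅; then 1 ∈ (C ∪ Y) ∪ (Y ∖ C) but 1 ∉ (C ∪ Y) ∩ (Y ∖ C).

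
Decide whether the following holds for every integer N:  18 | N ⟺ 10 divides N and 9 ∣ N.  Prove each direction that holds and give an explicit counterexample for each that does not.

Forward direction. This fails: take N = 18. Certainly 18 ∣ 18, but 10 ∤ 18.

Converse. Suppose 10 ∣ N and 9 ∣ N. Any common multiple of 10 and 9 is a multiple of their lcm; here gcd(10, 9) = 1, so lcm(10, 9) = 10·9 = 90, so 90 ∣ N. Since 18 ∣ 90, it follows that 18 ∣ N.

Only the reverse direction holds.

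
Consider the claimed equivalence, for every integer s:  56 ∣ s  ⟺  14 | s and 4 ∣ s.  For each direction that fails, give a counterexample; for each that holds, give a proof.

(⇒) holds; (⇐) fails.

(⇒) If 56 ∣ s, write s = 56q. Since 56 = 4·14, s = 14·(4q), so 14 ∣ s; and since 56 = 14·4, s = 4·(14q), so 4 ∣ s.

(⇐) This fails: take s = 28. Both 14 ∣ 28 and 4 ∣ 28, yet 28 is not a multiple of 56 (since 28 = 0·56 + 28), so 56 ∤ 28.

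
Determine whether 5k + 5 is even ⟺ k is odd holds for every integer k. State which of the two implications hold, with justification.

The biconditional holds.

(⇒) Suppose 5k + 5 is even. Since 5 is odd, 5k and k have the same parity, so 5k + 5 ≡ k + 5 (mod 2). As 5 is odd, 5k + 5 is even exactly when k is odd. Thus k is odd.

(⇐) Conversely, suppose k is odd; write k = 2j + 1. Then 5k + 5 = 5·(2j + 1) + 5 = 2·5j + 10, which is even.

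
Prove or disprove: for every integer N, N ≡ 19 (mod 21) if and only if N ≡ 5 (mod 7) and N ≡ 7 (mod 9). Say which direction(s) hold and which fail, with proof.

(⟸) If N ≡ 5 (mod 7) and N ≡ 7 (mod 9), then by the Chinese remainder theorem N ≡ 61 (mod 63). Since 61 ≡ 19 (mod 21) and 21 ∣ 63, we get N ≡ 19 (mod 21).

(⟹) This fails: N = 40 gives 40 ≡ 19 (mod 21) but 40 ≡ 4 (mod 9), so the conjunction on the right does not hold.

(⇒) fails; (⇐) holds.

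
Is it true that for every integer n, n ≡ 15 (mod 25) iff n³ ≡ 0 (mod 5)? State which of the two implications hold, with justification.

Only the forward direction holds.

[⇒] Suppose n ≡ 15 (mod 25). Then n³ ≡ 15³ = 3375 (mod 25), and since 5 ∣ 25, also n³ ≡ 0 (mod 5).

[⇐] This fails: take n = 0. Then 0³ = 0 ≡ 0 (mod 5), yet 0 ≡ 0 (mod 25), not 15.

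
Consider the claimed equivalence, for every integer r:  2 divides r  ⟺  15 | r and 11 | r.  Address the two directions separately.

[⇒] This fails: take r = 2. Certainly 2 ∣ 2, but 15 ∤ 2.

[⇐] This fails: take r = 165. Both 15 ∣ 165 and 11 ∣ 165, yet 165 is not a multiple of 2 (since 165 = 82·2 + 1), so 2 ∤ 165.

Neither implication holds.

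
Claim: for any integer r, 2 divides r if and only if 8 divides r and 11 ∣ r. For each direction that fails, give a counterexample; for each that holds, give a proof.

[⇒] This fails: take r = 2. Certainly 2 ∣ 2, but 8 ∤ 2.

[⇐] Suppose 8 ∣ r and 11 ∣ r. Any common multiple of 8 and 11 is a multiple of their lcm; here gcd(8, 11) = 1, so lcm(8, 11) = 8·11 = 88, so 88 ∣ r. Since 2 ∣ 88, it follows that 2 ∣ r.

Not equivalent: only (⇐) holds.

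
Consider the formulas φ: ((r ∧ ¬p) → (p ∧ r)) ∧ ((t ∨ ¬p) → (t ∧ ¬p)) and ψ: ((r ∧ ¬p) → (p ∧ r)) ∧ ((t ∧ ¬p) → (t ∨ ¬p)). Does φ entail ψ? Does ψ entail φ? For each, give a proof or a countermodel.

Only the forward direction holds.

(⇒) Assume the antecedent. If r is true, the antecedent forces (r = T, p = T, t = F), and the consequent holds there. If r is false, the consequent reduces to true regardless of the other variables. Either way the consequent holds.

(⇐) This fails. Under r = F, p = F, t = F, the left side is false but the right side is true.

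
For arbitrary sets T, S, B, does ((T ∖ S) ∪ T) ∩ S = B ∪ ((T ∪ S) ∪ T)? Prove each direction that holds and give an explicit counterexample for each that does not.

(⊆) holds; (⊇) fails.

Forward inclusion. Let x ∈ ((T ∖ S) ∪ T) ∩ S. Then either x ∈ T ∩ S and x ∉ B; or x ∈ T ∩ S ∩ B. In each case x ∈ B ∪ ((T ∪ S) ∪ T), so ((T ∖ S) ∪ T) ∩ S ⊆ B ∪ ((T ∪ S) ∪ T).

Reverse inclusion. This inclusion fails. Take T = {1}, S = ∅, B = ∅; then 1 ∈ B ∪ ((T ∪ S) ∪ T) but 1 ∉ ((T ∖ S) ∪ T) ∩ S.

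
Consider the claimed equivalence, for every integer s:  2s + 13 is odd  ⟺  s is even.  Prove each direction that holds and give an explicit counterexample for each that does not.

(⇐) Suppose s is even. Since 2 is even, 2s is even for every s, so 2s + 13 has the same parity as 13, which is odd. Hence 2s + 13 is odd.

(⇒) This fails: take s = 3. Then 2s + 13 = 19, which is odd, yet s = 3 is odd, not even.

Only the converse holds.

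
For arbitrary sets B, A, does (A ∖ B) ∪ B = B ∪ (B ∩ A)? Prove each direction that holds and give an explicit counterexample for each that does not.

(⊆) This inclusion fails. Take B = ∅, A = {1}; then 1 ∈ (A ∖ B) ∪ B but 1 ∉ B ∪ (B ∩ A).

(⊇) Let x ∈ B ∪ (B ∩ A). Then either x ∈ B and x ∉ A; or x ∈ B ∩ A. In each case x ∈ (A ∖ B) ∪ B, so B ∪ (B ∩ A) ⊆ (A ∖ B) ∪ B.

(⊆) fails; (⊇) holds.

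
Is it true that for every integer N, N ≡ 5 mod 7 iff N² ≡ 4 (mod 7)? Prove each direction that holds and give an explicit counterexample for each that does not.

Only the forward implication holds.

(⇒) Suppose N ≡ 5 mod 7. Write N = 7j + 5. Then (7j + 5)² = 49j² + 70j + 25 = 7(7j² + 10j + 3) + 4, so N² ≡ 4 (mod 7).

(⇐) This fails: take N = 2. Then 2² = 4 ≡ 4 (mod 7), yet 2 ≡ 2 (mod 7), not 5.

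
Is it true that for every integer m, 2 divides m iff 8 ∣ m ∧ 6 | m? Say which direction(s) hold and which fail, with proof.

[⇒] This fails: take m = 2. Certainly 2 ∣ 2, but 8 ∤ 2.

[⇐] Suppose 8 ∣ m and 6 ∣ m. Any common multiple of 8 and 6 is a multiple of their lcm; here lcm(8, 6) = 8·6/gcd(8, 6) = 48/2 = 24, so 24 ∣ m. Since 2 ∣ 24, it follows that 2 ∣ m.

Only the reverse direction holds.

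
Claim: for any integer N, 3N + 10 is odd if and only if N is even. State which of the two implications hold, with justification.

(→) This fails: N = 3 gives 3N + 10 = 19, which is odd, but 3 is odd, not even.

(←) This also fails: N = 4 is even, but 3N + 10 = 22 is even, not odd.

Both directions fail.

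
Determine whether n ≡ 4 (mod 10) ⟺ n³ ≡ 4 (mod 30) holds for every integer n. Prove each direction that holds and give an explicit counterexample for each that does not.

Not equivalent: only (⇐) holds.

Forward direction. This fails: take n = 14. Then 14 ≡ 4 (mod 10), but 14³ = 2744 ≡ 14 (mod 30), not 4.

Converse. The residues r modulo 30 with r³ ≡ 4 (mod 30) are exactly {4}, and each is ≡ 4 (mod 10).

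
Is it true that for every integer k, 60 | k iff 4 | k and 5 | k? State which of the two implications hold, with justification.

(⇐) This fails: take k = 20. Both 4 ∣ 20 and 5 ∣ 20, yet 20 is not a multiple of 60 (since 20 = 0·60 + 20), so 60 ∤ 20.

(⇒) If 60 ∣ k, write k = 60q. Since 60 = 15·4, k = 4·(15q), so 4 ∣ k; and since 60 = 12·5, k = 5·(12q), so 5 ∣ k.

The forward direction holds; the converse fails.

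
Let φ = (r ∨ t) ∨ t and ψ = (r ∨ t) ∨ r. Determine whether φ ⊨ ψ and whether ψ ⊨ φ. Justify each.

The biconditional holds.

(⟹) Assume the antecedent. If r is true, (r ∨ t) ∨ r reduces to true regardless of the other variables. If r is false, the antecedent forces (r = F, t = T), and (r ∨ t) ∨ r holds there. Either way (r ∨ t) ∨ r holds.

(⟸) Assume the antecedent. If r is true, (r ∨ t) ∨ t reduces to true regardless of the other variables. If r is false, the antecedent forces (r = F, t = T), and (r ∨ t) ∨ t holds there. Either way (r ∨ t) ∨ t holds.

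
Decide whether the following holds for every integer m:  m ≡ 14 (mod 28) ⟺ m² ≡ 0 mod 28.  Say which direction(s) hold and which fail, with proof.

The forward direction holds; the converse fails.

Converse. This fails: take m = 0. Then 0² = 0 ≡ 0 (mod 28), yet 0 ≡ 0 (mod 28), not 14.

Forward direction. Suppose m ≡ 14 (mod 28). Write m = 28j + 14. Then (28j + 14)² = 784j² + 784j + 196 = 28(28j² + 28j + 7) + 0, so m² ≡ 0 (mod 28).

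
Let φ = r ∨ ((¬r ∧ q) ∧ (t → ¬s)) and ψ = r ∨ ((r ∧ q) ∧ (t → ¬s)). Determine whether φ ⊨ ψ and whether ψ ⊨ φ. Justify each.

The forward direction fails; the converse holds.

(⇐) Assume the antecedent. If r is true, r ∨ ((¬r ∧ q) ∧ (t → ¬s)) reduces to true regardless of the other variables. If r is false, the antecedent cannot hold. Either way r ∨ ((¬r ∧ q) ∧ (t → ¬s)) holds.

(⇒) This fails. Under s = F, t = F, q = T, r = F, the left side is true but the right side is false.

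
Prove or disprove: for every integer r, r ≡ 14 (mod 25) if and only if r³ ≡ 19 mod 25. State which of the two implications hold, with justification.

Both implications hold.

[⇒] Suppose r ≡ 14 (mod 25). Write r = 25j + 14. Then (25j + 14)³ = 15625j³ + 26250j² + 14700j + 2744 = 25(625j³ + 1050j² + 588j + 109) + 19, so r³ ≡ 19 (mod 25).

[⇐] Conversely, suppose r³ ≡ 19 (mod 25). The only residue r in {0, …, 24} with r³ ≡ 19 (mod 25) is r = 14, so r ≡ 14 (mod 25).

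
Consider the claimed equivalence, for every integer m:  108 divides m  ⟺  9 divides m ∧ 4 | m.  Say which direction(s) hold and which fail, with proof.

Only the forward implication holds.

(⟹) If 108 ∣ m, write m = 108q. Since 108 = 12·9, m = 9·(12q), so 9 ∣ m; and since 108 = 27·4, m = 4·(27q), so 4 ∣ m.

(⟸) This fails: take m = 36. Both 9 ∣ 36 and 4 ∣ 36, yet 36 is not a multiple of 108 (since 36 = 0·108 + 36), so 108 ∤ 36.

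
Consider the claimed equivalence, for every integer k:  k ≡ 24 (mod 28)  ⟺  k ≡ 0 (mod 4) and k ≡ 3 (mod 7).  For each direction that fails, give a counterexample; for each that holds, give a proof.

Equivalent; both directions hold.

(⇒) Suppose k ≡ 24 (mod 28); write k = 28j + 24. Since 4 ∣ 28, reducing mod 4 gives k ≡ 24 ≡ 0 (mod 4); since 7 ∣ 28, reducing mod 7 gives k ≡ 24 ≡ 3 (mod 7).

(⇐) Conversely, if k ≡ 0 (mod 4) and k ≡ 3 (mod 7), then by the Chinese remainder theorem k ≡ 24 (mod 28). This is exactly k ≡ 24 (mod 28).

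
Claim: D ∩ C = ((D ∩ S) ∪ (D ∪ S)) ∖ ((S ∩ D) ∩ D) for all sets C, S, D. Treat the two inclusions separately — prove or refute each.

(⊆) This inclusion fails. Take C = {1}, S = {1}, D = {1}; then 1 ∈ D ∩ C but 1 ∉ ((D ∩ S) ∪ (D ∪ S)) ∖ ((S ∩ D) ∩ D).

(⊇) This inclusion fails. Take C = ∅, S = {1}, D = ∅; then 1 ∈ ((D ∩ S) ∪ (D ∪ S)) ∖ ((S ∩ D) ∩ D) but 1 ∉ D ∩ C.

Both inclusions fail.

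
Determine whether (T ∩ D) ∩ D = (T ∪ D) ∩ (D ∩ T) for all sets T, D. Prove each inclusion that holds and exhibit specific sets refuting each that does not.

Both inclusions hold; the sets are equal.

(⟹) Let x ∈ (T ∩ D) ∩ D. Then x ∈ T ∩ D, from which x ∈ (T ∪ D) ∩ (D ∩ T).

(⟸) Let x ∈ (T ∪ D) ∩ (D ∩ T). Then x ∈ T ∩ D, from which x ∈ (T ∩ D) ∩ D.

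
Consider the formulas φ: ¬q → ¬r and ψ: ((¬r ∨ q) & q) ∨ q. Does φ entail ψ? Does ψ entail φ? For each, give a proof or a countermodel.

(⟹) This fails. Under r = F, q = F, the left side is true but the right side is false.

(⟸) Assume the antecedent. If r is true, the antecedent forces (r = T, q = T), and ¬q → ¬r holds there. If r is false, ¬q → ¬r reduces to true regardless of the other variables. Either way ¬q → ¬r holds.

The forward direction fails; the converse holds.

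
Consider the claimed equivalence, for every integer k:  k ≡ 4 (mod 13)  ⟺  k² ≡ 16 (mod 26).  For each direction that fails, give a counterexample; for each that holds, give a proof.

(⇒) This fails: take k = 17. Then 17 ≡ 4 (mod 13), but 17² = 289 ≡ 3 (mod 26), not 16.

(⇐) This fails: take k = 22. Then 22² = 484 ≡ 16 (mod 26), yet 22 ≡ 9 (mod 13), not 4.

Both directions fail.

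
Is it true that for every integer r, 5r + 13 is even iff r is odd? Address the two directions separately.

Both directions hold.

Forward direction. Suppose 5r + 13 is even. Since 5 is odd, 5r and r have the same parity, so 5r + 13 ≡ r + 13 (mod 2). As 13 is odd, 5r + 13 is even exactly when r is odd. Thus r is odd.

Converse. Suppose r is odd; write r = 2j + 1. Then 5r + 13 = 5·(2j + 1) + 13 = 2·5j + 18, which is even.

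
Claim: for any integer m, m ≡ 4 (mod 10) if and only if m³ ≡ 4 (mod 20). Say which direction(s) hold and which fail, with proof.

Both directions hold; the statement is true.

[⇒] Suppose m ≡ 4 (mod 10). Working modulo 20, m ∈ {4, 14}; for each such r, r³ ≡ 4 (mod 20).

[⇐] Conversely, the residues r modulo 20 with r³ ≡ 4 (mod 20) are exactly {4, 14}, and each is ≡ 4 (mod 10).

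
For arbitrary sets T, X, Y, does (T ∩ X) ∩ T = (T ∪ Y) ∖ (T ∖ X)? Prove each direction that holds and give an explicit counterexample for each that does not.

Forward inclusion. Let x ∈ (T ∩ X) ∩ T. Then either x ∈ T ∩ X and x ∉ Y; or x ∈ T ∩ X ∩ Y. In each case x ∈ (T ∪ Y) ∖ (T ∖ X), so (T ∩ X) ∩ T ⊆ (T ∪ Y) ∖ (T ∖ X).

Reverse inclusion. This inclusion fails. Take T = ∅, X = ∅, Y = {1}; then 1 ∈ (T ∪ Y) ∖ (T ∖ X) but 1 ∉ (T ∩ X) ∩ T.

The sets are not equal: only the forward inclusion holds.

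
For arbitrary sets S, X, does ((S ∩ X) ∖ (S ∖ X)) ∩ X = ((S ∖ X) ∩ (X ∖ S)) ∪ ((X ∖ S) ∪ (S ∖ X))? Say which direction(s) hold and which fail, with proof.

Forward inclusion. This inclusion fails. Take S = {1}, X = {1}; then 1 ∈ ((S ∩ X) ∖ (S ∖ X)) ∩ X but 1 ∉ ((S ∖ X) ∩ (X ∖ S)) ∪ ((X ∖ S) ∪ (S ∖ X)).

Reverse inclusion. This inclusion fails. Take S = {1}, X = ∅; then 1 ∈ ((S ∖ X) ∩ (X ∖ S)) ∪ ((X ∖ S) ∪ (S ∖ X)) but 1 ∉ ((S ∩ X) ∖ (S ∖ X)) ∩ X.

Both inclusions fail.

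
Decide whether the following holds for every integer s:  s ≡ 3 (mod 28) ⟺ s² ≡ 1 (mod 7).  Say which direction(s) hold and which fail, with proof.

[⇒] This fails: take s = 3. Then 3 ≡ 3 (mod 28), but 3² = 9 ≡ 2 (mod 7), not 1.

[⇐] This fails: take s = 1. Then 1² = 1 ≡ 1 (mod 7), yet 1 ≡ 1 (mod 28), not 3.

Both directions fail.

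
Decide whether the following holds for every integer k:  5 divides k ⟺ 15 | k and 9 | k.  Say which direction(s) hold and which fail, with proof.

(⟹) This fails: take k = 5. Certainly 5 ∣ 5, but 15 ∤ 5.

(⟸) Suppose 15 ∣ k and 9 ∣ k. Any common multiple of 15 and 9 is a multiple of their lcm; here lcm(15, 9) = 15·9/gcd(15, 9) = 135/3 = 45, so 45 ∣ k. Since 5 ∣ 45, it follows that 5 ∣ k.

Not equivalent: only (⇐) holds.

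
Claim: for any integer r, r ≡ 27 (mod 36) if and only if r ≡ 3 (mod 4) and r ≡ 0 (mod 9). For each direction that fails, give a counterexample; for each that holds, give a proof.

Converse. If r ≡ 3 (mod 4) and r ≡ 0 (mod 9), then by the Chinese remainder theorem r ≡ 27 (mod 36). This is exactly r ≡ 27 (mod 36).

Forward direction. Suppose r ≡ 27 (mod 36); write r = 36j + 27. Since 4 ∣ 36, reducing mod 4 gives r ≡ 27 ≡ 3 (mod 4); since 9 ∣ 36, reducing mod 9 gives r ≡ 27 ≡ 0 (mod 9).

Both directions hold; the statement is true.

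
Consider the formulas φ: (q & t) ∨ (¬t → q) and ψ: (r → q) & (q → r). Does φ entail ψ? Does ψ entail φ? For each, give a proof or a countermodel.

(⇒) fails and (⇐) fails.

(→) This fails. Under r = F, q = T, t = F, the left side is true but the right side is false.

(←) This fails. Under r = F, q = F, t = F, the left side is false but the right side is true.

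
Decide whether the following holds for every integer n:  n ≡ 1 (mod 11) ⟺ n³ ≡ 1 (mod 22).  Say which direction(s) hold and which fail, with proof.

(→) This fails: take n = 12. Then 12 ≡ 1 (mod 11), but 12³ = 1728 ≡ 12 (mod 22), not 1.

(←) Conversely, the residues r modulo 22 with r³ ≡ 1 (mod 22) are exactly {1}, and each is ≡ 1 (mod 11).

The forward direction fails; the converse holds.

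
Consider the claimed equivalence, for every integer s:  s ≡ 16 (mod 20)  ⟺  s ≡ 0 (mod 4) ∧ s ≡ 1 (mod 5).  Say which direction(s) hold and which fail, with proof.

Forward direction. Suppose s ≡ 16 (mod 20); write s = 20j + 16. Since 4 ∣ 20, reducing mod 4 gives s ≡ 16 ≡ 0 (mod 4); since 5 ∣ 20, reducing mod 5 gives s ≡ 16 ≡ 1 (mod 5).

Converse. If s ≡ 0 (mod 4) and s ≡ 1 (mod 5), then by the Chinese remainder theorem s ≡ 16 (mod 20). This is exactly s ≡ 16 (mod 20).

The biconditional holds.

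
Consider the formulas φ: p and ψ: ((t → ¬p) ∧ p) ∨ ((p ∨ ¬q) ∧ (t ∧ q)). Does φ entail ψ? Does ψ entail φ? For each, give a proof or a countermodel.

[⇒] This fails. Under t = T, p = T, q = F, the left side is true but the right side is false.

[⇐] Assume the antecedent. If t is true, the antecedent forces (t = T, p = T, q = T), and p holds there. If t is false, the antecedent forces (t = F, p = T, q = F) or (t = F, p = T, q = T), and p holds there. Either way p holds.

Not equivalent: only (⇐) holds.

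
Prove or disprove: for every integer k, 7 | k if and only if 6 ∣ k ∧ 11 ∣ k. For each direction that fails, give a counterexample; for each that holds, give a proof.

Neither direction holds.

Forward direction. This fails: take k = 7. Certainly 7 ∣ 7, but 6 ∤ 7.

Converse. This fails: take k = 66. Both 6 ∣ 66 and 11 ∣ 66, yet 66 is not a multiple of 7 (since 66 = 9·7 + 3), so 7 ∤ 66.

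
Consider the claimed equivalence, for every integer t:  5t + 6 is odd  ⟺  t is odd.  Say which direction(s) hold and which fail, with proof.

[⇒] Suppose 5t + 6 is odd. Since 5 is odd, 5t and t have the same parity, so 5t + 6 ≡ t + 6 (mod 2). As 6 is even, 5t + 6 is odd exactly when t is odd. Thus t is odd.

[⇐] Conversely, suppose t is odd; write t = 2j + 1. Then 5t + 6 = 5·(2j + 1) + 6 = 2·5j + 11, which is odd.

The biconditional holds.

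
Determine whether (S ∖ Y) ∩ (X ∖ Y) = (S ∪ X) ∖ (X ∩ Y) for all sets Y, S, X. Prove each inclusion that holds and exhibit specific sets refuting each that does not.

(⊆) holds; (⊇) fails.

(⊆) Let x ∈ (S ∖ Y) ∩ (X ∖ Y). Then x ∈ S ∩ X and x ∉ Y, from which x ∈ (S ∪ X) ∖ (X ∩ Y).

(⊇) This inclusion fails. Take Y = ∅, S = {1}, X = ∅; then 1 ∈ (S ∪ X) ∖ (X ∩ Y) but 1 ∉ (S ∖ Y) ∩ (X ∖ Y).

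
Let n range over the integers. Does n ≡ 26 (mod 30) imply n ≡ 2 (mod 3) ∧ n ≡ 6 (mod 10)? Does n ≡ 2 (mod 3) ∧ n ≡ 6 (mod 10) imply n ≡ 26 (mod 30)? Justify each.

Equivalent; both directions hold.

(⟹) Suppose n ≡ 26 (mod 30); write n = 30j + 26. Since 3 ∣ 30, reducing mod 3 gives n ≡ 26 ≡ 2 (mod 3); since 10 ∣ 30, reducing mod 10 gives n ≡ 26 ≡ 6 (mod 10).

(⟸) Conversely, if n ≡ 2 (mod 3) and n ≡ 6 (mod 10), then by the Chinese remainder theorem n ≡ 26 (mod 30). This is exactly n ≡ 26 (mod 30).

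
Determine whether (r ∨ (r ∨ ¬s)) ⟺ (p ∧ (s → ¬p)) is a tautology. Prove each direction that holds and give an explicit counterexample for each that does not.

(⟹) This fails. Under p = F, s = F, r = F, the left side is true but the right side is false.

(⟸) Assume the antecedent. If p is true, the antecedent forces (p = T, s = F, r = F) or (p = T, s = F, r = T), and r ∨ (r ∨ ¬s) holds there. If p is false, the antecedent cannot hold. Either way r ∨ (r ∨ ¬s) holds.

The forward direction fails; the converse holds.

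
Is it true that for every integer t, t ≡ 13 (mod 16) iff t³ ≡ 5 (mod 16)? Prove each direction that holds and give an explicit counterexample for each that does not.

(→) Suppose t ≡ 13 (mod 16). Write t = 16j + 13. Then (16j + 13)³ = 4096j³ + 9984j² + 8112j + 2197 = 16(256j³ + 624j² + 507j + 137) + 5, so t³ ≡ 5 (mod 16).

(←) Conversely, suppose t³ ≡ 5 (mod 16). The only residue r in {0, …, 15} with r³ ≡ 5 (mod 16) is r = 13, so t ≡ 13 (mod 16).

Equivalent; both directions hold.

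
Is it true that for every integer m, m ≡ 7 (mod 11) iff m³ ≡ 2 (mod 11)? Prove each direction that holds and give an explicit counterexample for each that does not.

(⇐) Suppose m³ ≡ 2 (mod 11). The only residue r in {0, …, 10} with r³ ≡ 2 (mod 11) is r = 7, so m ≡ 7 (mod 11).

(⇒) Suppose m ≡ 7 (mod 11). Write m = 11j + 7. Then (11j + 7)³ = 1331j³ + 2541j² + 1617j + 343 = 11(121j³ + 231j² + 147j + 31) + 2, so m³ ≡ 2 (mod 11).

Equivalent; both directions hold.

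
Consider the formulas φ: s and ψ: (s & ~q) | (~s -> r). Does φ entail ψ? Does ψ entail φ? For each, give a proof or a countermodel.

Forward direction. Assume the antecedent. If q is true, the antecedent forces (q = T, s = T, r = F) or (q = T, s = T, r = T), and (s & ~q) | (~s -> r) holds there. If q is false, the antecedent forces (q = F, s = T, r = F) or (q = F, s = T, r = T), and (s & ~q) | (~s -> r) holds there. Either way (s & ~q) | (~s -> r) holds.

Converse. This fails. Under q = F, s = F, r = T, the left side is false but the right side is true.

Only the forward implication holds.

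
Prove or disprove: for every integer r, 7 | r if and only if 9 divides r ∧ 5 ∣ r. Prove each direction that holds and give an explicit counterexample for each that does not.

(→) This fails: take r = 7. Certainly 7 ∣ 7, but 9 ∤ 7.

(←) This fails: take r = 45. Both 9 ∣ 45 and 5 ∣ 45, yet 45 is not a multiple of 7 (since 45 = 6·7 + 3), so 7 ∤ 45.

Neither implication holds.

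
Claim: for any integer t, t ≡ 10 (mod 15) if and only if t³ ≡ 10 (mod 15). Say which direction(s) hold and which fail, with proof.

The biconditional holds.

(⇒) Suppose t ≡ 10 (mod 15). Write t = 15j + 10. Then (15j + 10)³ = 3375j³ + 6750j² + 4500j + 1000 = 15(225j³ + 450j² + 300j + 66) + 10, so t³ ≡ 10 (mod 15).

(⇐) Conversely, suppose t³ ≡ 10 (mod 15). The only residue r in {0, …, 14} with r³ ≡ 10 (mod 15) is r = 10, so t ≡ 10 (mod 15).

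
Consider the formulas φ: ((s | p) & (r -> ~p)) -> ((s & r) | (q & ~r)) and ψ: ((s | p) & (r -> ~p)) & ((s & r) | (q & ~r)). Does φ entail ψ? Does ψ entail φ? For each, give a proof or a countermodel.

Only the reverse direction holds.

(⟹) This fails. Under r = F, s = F, q = F, p = F, the left side is true but the right side is false.

(⟸) Assume the antecedent. If q is true, the consequent reduces to true regardless of the other variables. If q is false, the antecedent forces (r = T, s = T, q = F, p = F), and the consequent holds there. Either way the consequent holds.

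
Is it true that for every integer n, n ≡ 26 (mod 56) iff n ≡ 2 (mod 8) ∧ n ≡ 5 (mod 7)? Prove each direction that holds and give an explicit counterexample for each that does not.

(←) If n ≡ 2 (mod 8) and n ≡ 5 (mod 7), then by the Chinese remainder theorem n ≡ 26 (mod 56). This is exactly n ≡ 26 (mod 56).

(→) Suppose n ≡ 26 (mod 56); write n = 56j + 26. Since 8 ∣ 56, reducing mod 8 gives n ≡ 26 ≡ 2 (mod 8); since 7 ∣ 56, reducing mod 7 gives n ≡ 26 ≡ 5 (mod 7).

Both implications hold.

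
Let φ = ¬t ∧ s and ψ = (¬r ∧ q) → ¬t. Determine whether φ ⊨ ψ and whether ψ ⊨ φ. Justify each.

The forward direction holds; the converse fails.

(⟸) This fails. Under r = F, q = F, s = F, t = F, the left side is false but the right side is true.

(⟹) Assume the antecedent. If r is true, (¬r ∧ q) → ¬t reduces to true regardless of the other variables. If r is false, the antecedent forces (r = F, q = F, s = T, t = F) or (r = F, q = T, s = T, t = F), and (¬r ∧ q) → ¬t holds there. Either way (¬r ∧ q) → ¬t holds.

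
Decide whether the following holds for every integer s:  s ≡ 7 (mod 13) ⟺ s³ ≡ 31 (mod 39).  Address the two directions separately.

Both directions fail.

Forward direction. This fails: take s = 20. Then 20 ≡ 7 (mod 13), but 20³ = 8000 ≡ 5 (mod 39), not 31.

Converse. This fails: take s = 34. Then 34³ = 39304 ≡ 31 (mod 39), yet 34 ≡ 8 (mod 13), not 7.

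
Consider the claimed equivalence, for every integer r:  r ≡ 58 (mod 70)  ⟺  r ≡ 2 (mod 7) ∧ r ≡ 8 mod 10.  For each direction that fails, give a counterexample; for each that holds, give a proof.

(⟹) Suppose r ≡ 58 (mod 70); write r = 70j + 58. Since 7 ∣ 70, reducing mod 7 gives r ≡ 58 ≡ 2 (mod 7); since 10 ∣ 70, reducing mod 10 gives r ≡ 58 ≡ 8 (mod 10).

(⟸) Conversely, if r ≡ 2 (mod 7) and r ≡ 8 (mod 10), then by the Chinese remainder theorem r ≡ 58 (mod 70). This is exactly r ≡ 58 (mod 70).

Equivalent; both directions hold.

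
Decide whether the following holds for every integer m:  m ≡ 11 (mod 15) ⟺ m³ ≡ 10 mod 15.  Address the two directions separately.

Neither direction holds.

[⇒] This fails: take m = 11. Then 11 ≡ 11 (mod 15), but 11³ = 1331 ≡ 11 (mod 15), not 10.

[⇐] This fails: take m = 10. Then 10³ = 1000 ≡ 10 (mod 15), yet 10 ≡ 10 (mod 15), not 11.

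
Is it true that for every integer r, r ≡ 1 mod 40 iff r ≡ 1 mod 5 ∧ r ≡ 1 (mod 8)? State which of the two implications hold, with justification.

(→) Suppose r ≡ 1 (mod 40); write r = 40j + 1. Since 5 ∣ 40, reducing mod 5 gives r ≡ 1 (mod 5); since 8 ∣ 40, reducing mod 8 gives r ≡ 1 (mod 8).

(←) Conversely, if r ≡ 1 (mod 5) and r ≡ 1 (mod 8), then by the Chinese remainder theorem r ≡ 1 (mod 40). This is exactly r ≡ 1 (mod 40).

The biconditional holds.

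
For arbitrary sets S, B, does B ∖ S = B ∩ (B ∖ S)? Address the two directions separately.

The two sets are equal.

(⟸) Let x ∈ B ∩ (B ∖ S). Then x ∈ B and x ∉ S, from which x ∈ B ∖ S.

(⟹) Let x ∈ B ∖ S. Then x ∈ B and x ∉ S, from which x ∈ B ∩ (B ∖ S).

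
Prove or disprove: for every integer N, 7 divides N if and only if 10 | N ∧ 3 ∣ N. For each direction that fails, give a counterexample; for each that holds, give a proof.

(⇒) This fails: take N = 7. Certainly 7 ∣ 7, but 10 ∤ 7.

(⇐) This fails: take N = 30. Both 10 ∣ 30 and 3 ∣ 30, yet 30 is not a multiple of 7 (since 30 = 4·7 + 2), so 7 ∤ 30.

Both directions fail.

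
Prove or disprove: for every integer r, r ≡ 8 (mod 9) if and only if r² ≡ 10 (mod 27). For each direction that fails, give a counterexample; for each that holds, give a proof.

(⇒) This fails: take r = 17. Then 17 ≡ 8 (mod 9), but 17² = 289 ≡ 19 (mod 27), not 10.

(⇐) This fails: take r = 19. Then 19² = 361 ≡ 10 (mod 27), yet 19 ≡ 1 (mod 9), not 8.

(⇒) fails and (⇐) fails.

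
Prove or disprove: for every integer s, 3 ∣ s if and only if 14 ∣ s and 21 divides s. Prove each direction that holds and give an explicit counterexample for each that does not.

[⇐] Suppose 14 ∣ s and 21 ∣ s. Any common multiple of 14 and 21 is a multiple of their lcm; here lcm(14, 21) = 14·21/gcd(14, 21) = 294/7 = 42, so 42 ∣ s. Since 3 ∣ 42, it follows that 3 ∣ s.

[⇒] This fails: take s = 3. Certainly 3 ∣ 3, but 14 ∤ 3.

Only the reverse direction holds.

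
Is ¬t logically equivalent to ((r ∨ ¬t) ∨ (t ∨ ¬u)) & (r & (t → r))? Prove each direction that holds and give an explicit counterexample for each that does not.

Neither implication holds.

(→) This fails. Under t = F, r = F, u = F, the left side is true but the right side is false.

(←) This fails. Under t = T, r = T, u = F, the left side is false but the right side is true.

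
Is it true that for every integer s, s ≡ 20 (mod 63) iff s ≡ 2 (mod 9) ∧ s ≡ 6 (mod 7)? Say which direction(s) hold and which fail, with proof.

Equivalent; both directions hold.

Forward direction. Suppose s ≡ 20 (mod 63); write s = 63j + 20. Since 9 ∣ 63, reducing mod 9 gives s ≡ 20 ≡ 2 (mod 9); since 7 ∣ 63, reducing mod 7 gives s ≡ 20 ≡ 6 (mod 7).

Converse. If s ≡ 2 (mod 9) and s ≡ 6 (mod 7), then by the Chinese remainder theorem s ≡ 20 (mod 63). This is exactly s ≡ 20 (mod 63).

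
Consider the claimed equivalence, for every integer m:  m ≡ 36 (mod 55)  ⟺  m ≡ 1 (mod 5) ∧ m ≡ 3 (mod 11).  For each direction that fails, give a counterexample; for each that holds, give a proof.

The biconditional holds.

(→) Suppose m ≡ 36 (mod 55); write m = 55j + 36. Since 5 ∣ 55, reducing mod 5 gives m ≡ 36 ≡ 1 (mod 5); since 11 ∣ 55, reducing mod 11 gives m ≡ 36 ≡ 3 (mod 11).

(←) Conversely, if m ≡ 1 (mod 5) and m ≡ 3 (mod 11), then by the Chinese remainder theorem m ≡ 36 (mod 55). This is exactly m ≡ 36 (mod 55).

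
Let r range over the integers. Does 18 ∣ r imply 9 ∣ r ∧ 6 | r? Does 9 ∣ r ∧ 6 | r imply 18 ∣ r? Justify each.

The biconditional holds.

(⟹) If 18 ∣ r, write r = 18q. Since 18 = 2·9, r = 9·(2q), so 9 ∣ r; and since 18 = 3·6, r = 6·(3q), so 6 ∣ r.

(⟸) Suppose 9 ∣ r and 6 ∣ r. Any common multiple of 9 and 6 is a multiple of their lcm; here lcm(9, 6) = 9·6/gcd(9, 6) = 54/3 = 18, so 18 ∣ r.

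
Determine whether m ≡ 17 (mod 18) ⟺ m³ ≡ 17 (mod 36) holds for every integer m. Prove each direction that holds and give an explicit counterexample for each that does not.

(⇒) This fails: take m = 35. Then 35 ≡ 17 (mod 18), but 35³ = 42875 ≡ 35 (mod 36), not 17.

(⇐) This fails: take m = 5. Then 5³ = 125 ≡ 17 (mod 36), yet 5 ≡ 5 (mod 18), not 17.

Both directions fail.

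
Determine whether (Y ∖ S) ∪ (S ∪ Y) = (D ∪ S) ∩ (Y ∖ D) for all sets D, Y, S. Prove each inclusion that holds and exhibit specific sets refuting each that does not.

Only the reverse inclusion holds.

(⊆) This inclusion fails. Take D = ∅, Y = {1}, S = ∅; then 1 ∈ (Y ∖ S) ∪ (S ∪ Y) but 1 ∉ (D ∪ S) ∩ (Y ∖ D).

(⊇) Let x ∈ (D ∪ S) ∩ (Y ∖ D). Then x ∈ Y ∩ S and x ∉ D, from which x ∈ (Y ∖ S) ∪ (S ∪ Y).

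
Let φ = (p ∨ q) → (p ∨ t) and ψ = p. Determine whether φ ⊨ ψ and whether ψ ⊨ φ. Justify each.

Forward direction. This fails. Under q = F, p = F, t = F, the left side is true but the right side is false.

Converse. Assume the antecedent. If q is true, the antecedent forces (q = T, p = T, t = F) or (q = T, p = T, t = T), and (p ∨ q) → (p ∨ t) holds there. If q is false, (p ∨ q) → (p ∨ t) reduces to true regardless of the other variables. Either way (p ∨ q) → (p ∨ t) holds.

(⇒) fails; (⇐) holds.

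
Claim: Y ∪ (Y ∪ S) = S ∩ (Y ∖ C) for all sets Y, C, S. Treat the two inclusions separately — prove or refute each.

The sets are not equal: only the reverse inclusion holds.

(⊇) Let x ∈ S ∩ (Y ∖ C). Then x ∈ Y ∩ S and x ∉ C, from which x ∈ Y ∪ (Y ∪ S).

(⊆) This inclusion fails. Take Y = {1}, C = ∅, S = ∅; then 1 ∈ Y ∪ (Y ∪ S) but 1 ∉ S ∩ (Y ∖ C).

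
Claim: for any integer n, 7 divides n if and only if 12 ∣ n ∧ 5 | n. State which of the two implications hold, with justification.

Both directions fail.

(⇒) This fails: take n = 7. Certainly 7 ∣ 7, but 12 ∤ 7.

(⇐) This fails: take n = 60. Both 12 ∣ 60 and 5 ∣ 60, yet 60 is not a multiple of 7 (since 60 = 8·7 + 4), so 7 ∤ 60.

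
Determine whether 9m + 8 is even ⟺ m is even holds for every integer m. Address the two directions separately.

Both implications hold.

(←) Suppose m is even; write m = 2j. Then 9m + 8 = 9·(2j) + 8 = 2·9j + 8, which is even.

(→) Suppose 9m + 8 is even. Since 9 is odd, 9m and m have the same parity, so 9m + 8 ≡ m + 8 (mod 2). As 8 is even, 9m + 8 is even exactly when m is even. Thus m is even.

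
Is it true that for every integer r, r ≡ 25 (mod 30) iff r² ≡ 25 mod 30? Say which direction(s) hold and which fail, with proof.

(⇐) This fails: take r = 5. Then 5² = 25 ≡ 25 (mod 30), yet 5 ≡ 5 (mod 30), not 25.

(⇒) Suppose r ≡ 25 (mod 30). Write r = 30j + 25. Then (30j + 25)² = 900j² + 1500j + 625 = 30(30j² + 50j + 20) + 25, so r² ≡ 25 (mod 30).

The forward direction holds; the converse fails.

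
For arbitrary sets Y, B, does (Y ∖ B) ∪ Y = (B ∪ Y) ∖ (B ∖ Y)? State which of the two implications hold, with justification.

Both inclusions hold.

(⟹) Let x ∈ (Y ∖ B) ∪ Y. Then either x ∈ Y and x ∉ B; or x ∈ Y ∩ B. In each case x ∈ (B ∪ Y) ∖ (B ∖ Y), so (Y ∖ B) ∪ Y ⊆ (B ∪ Y) ∖ (B ∖ Y).

(⟸) Let x ∈ (B ∪ Y) ∖ (B ∖ Y). Then either x ∈ Y and x ∉ B; or x ∈ Y ∩ B. In each case x ∈ (Y ∖ B) ∪ Y, so (B ∪ Y) ∖ (B ∖ Y) ⊆ (Y ∖ B) ∪ Y.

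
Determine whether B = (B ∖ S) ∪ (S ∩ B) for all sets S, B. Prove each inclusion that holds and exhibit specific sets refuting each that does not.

(⟸) Let x ∈ (B ∖ S) ∪ (S ∩ B). Then either x ∈ B and x ∉ S; or x ∈ S ∩ B. In each case x ∈ B, so (B ∖ S) ∪ (S ∩ B) ⊆ B.

(⟹) Let x ∈ B. Then either x ∈ B and x ∉ S; or x ∈ S ∩ B. In each case x ∈ (B ∖ S) ∪ (S ∩ B), so B ⊆ (B ∖ S) ∪ (S ∩ B).

Both inclusions hold.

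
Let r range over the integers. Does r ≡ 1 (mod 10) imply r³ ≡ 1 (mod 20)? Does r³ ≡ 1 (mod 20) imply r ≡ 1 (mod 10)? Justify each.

(⇒) This fails: take r = 11. Then 11 ≡ 1 (mod 10), but 11³ = 1331 ≡ 11 (mod 20), not 1.

(⇐) Conversely, the residues r modulo 20 with r³ ≡ 1 (mod 20) are exactly {1}, and each is ≡ 1 (mod 10).

The forward direction fails; the converse holds.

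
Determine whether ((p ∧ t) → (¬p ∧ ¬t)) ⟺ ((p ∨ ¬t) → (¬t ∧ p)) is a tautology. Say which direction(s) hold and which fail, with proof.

(⇒) This fails. Under p = F, t = F, the left side is true but the right side is false.

(⇐) Assume the antecedent. If p is true, the antecedent forces (p = T, t = F), and (p ∧ t) → (¬p ∧ ¬t) holds there. If p is false, (p ∧ t) → (¬p ∧ ¬t) reduces to true regardless of the other variables. Either way (p ∧ t) → (¬p ∧ ¬t) holds.

Not equivalent: only (⇐) holds.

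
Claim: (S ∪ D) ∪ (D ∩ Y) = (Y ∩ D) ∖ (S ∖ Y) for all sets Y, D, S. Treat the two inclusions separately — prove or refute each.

Only the reverse inclusion holds.

(⟹) This inclusion fails. Take Y = ∅, D = {1}, S = ∅; then 1 ∈ (S ∪ D) ∪ (D ∩ Y) but 1 ∉ (Y ∩ D) ∖ (S ∖ Y).

(⟸) Let x ∈ (Y ∩ D) ∖ (S ∖ Y). Then either x ∈ Y ∩ D and x ∉ S; or x ∈ Y ∩ D ∩ S. In each case x ∈ (S ∪ D) ∪ (D ∩ Y), so (Y ∩ D) ∖ (S ∖ Y) ⊆ (S ∪ D) ∪ (D ∩ Y).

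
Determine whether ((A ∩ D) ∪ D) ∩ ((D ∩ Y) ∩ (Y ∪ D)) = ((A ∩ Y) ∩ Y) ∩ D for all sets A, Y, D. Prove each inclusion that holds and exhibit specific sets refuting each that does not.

The sets are not equal: only the reverse inclusion holds.

(⊆) This inclusion fails. Take A = ∅, Y = {1}, D = {1}; then 1 ∈ ((A ∩ D) ∪ D) ∩ ((D ∩ Y) ∩ (Y ∪ D)) but 1 ∉ ((A ∩ Y) ∩ Y) ∩ D.

(⊇) Let x ∈ ((A ∩ Y) ∩ Y) ∩ D. Then x ∈ A ∩ Y ∩ D, from which x ∈ ((A ∩ D) ∪ D) ∩ ((D ∩ Y) ∩ (Y ∪ D)).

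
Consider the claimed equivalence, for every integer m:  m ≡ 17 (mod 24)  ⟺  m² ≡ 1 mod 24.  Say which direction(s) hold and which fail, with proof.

[⇐] This fails: take m = 1. Then 1² = 1 ≡ 1 (mod 24), yet 1 ≡ 1 (mod 24), not 17.

[⇒] Suppose m ≡ 17 (mod 24). Write m = 24j + 17. Then (24j + 17)² = 576j² + 816j + 289 = 24(24j² + 34j + 12) + 1, so m² ≡ 1 (mod 24).

(⇒) holds; (⇐) fails.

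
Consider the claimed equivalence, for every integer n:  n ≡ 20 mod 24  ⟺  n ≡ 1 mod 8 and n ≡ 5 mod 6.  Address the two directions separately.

(⇒) fails and (⇐) fails.

(⇒) This fails: n = 20 gives 20 ≡ 20 (mod 24) but 20 ≡ 4 (mod 8), so the conjunction on the right does not hold.

(⇐) This fails: n = 17 satisfies both congruences on the right (17 ≡ 1 mod 8 and 17 ≡ 5 mod 6) yet 17 ≡ 17 (mod 24), not 20.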